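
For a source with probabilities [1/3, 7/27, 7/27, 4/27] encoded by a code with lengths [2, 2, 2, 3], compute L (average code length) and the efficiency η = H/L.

Average length L = Σ p_i × l_i = 2.1481 bits
Entropy H = 1.9463 bits
Efficiency η = H/L × 100% = 90.60%


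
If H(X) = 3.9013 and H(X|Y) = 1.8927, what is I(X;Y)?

I(X;Y) = H(X) - H(X|Y)
I(X;Y) = 3.9013 - 1.8927 = 2.0086 bits


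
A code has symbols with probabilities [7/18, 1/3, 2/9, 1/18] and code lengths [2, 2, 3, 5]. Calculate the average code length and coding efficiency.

Average length L = Σ p_i × l_i = 2.3889 bits
Entropy H = 1.7721 bits
Efficiency η = H/L × 100% = 74.18%


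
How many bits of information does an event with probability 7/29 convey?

Information content I(x) = -log₂(p(x))
I = -log₂(7/29) = -log₂(0.2414)
I = 2.0506 bits


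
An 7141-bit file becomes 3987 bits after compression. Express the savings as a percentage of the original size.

Space savings = (1 - Compressed/Original) × 100%
= (1 - 3987/7141) × 100%
= 44.17%


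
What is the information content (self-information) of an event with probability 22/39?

Information content I(x) = -log₂(p(x))
I = -log₂(22/39) = -log₂(0.5641)
I = 0.8260 bits


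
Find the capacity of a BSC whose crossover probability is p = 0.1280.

For BSC with error probability p:
C = 1 - H(p) where H(p) is binary entropy
H(0.1280) = -0.1280 × log₂(0.1280) - 0.8720 × log₂(0.8720)
H(p) = 0.5519
C = 1 - 0.5519 = 0.4481 bits/use


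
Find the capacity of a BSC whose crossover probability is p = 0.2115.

For BSC with error probability p:
C = 1 - H(p) where H(p) is binary entropy
H(0.2115) = -0.2115 × log₂(0.2115) - 0.7885 × log₂(0.7885)
H(p) = 0.7443
C = 1 - 0.7443 = 0.2557 bits/use


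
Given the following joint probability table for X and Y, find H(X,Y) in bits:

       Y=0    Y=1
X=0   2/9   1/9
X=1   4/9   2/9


H(X,Y) = -Σ p(x,y) log₂ p(x,y)
  p(0,0)=2/9: -0.2222 × log₂(0.2222) = 0.4822
  p(0,1)=1/9: -0.1111 × log₂(0.1111) = 0.3522
  p(1,0)=4/9: -0.4444 × log₂(0.4444) = 0.5200
  p(1,1)=2/9: -0.2222 × log₂(0.2222) = 0.4822
H(X,Y) = 1.8366 bits


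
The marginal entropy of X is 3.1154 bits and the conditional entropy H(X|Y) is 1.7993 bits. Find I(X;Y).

I(X;Y) = H(X) - H(X|Y)
I(X;Y) = 3.1154 - 1.7993 = 1.3161 bits


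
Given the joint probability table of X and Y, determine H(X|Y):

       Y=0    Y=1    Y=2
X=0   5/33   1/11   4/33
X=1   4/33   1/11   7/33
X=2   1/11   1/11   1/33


H(X|Y) = Σ_y p(y) H(X|Y=y)
  p(Y=0) = 4/11, H(X|Y=0) = 1.5546
  p(Y=1) = 3/11, H(X|Y=1) = 1.5850
  p(Y=2) = 4/11, H(X|Y=2) = 1.2807
H(X|Y) = 0.3636×1.5546 + 0.2727×1.5850 + 0.3636×1.2807 = 1.4633 bits


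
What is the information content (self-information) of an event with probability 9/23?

Information content I(x) = -log₂(p(x))
I = -log₂(9/23) = -log₂(0.3913)
I = 1.3536 bits


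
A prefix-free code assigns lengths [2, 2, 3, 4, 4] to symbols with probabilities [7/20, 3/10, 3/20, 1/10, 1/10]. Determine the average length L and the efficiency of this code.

Average length L = Σ p_i × l_i = 2.5500 bits
Entropy H = 2.1261 bits
Efficiency η = H/L × 100% = 83.38%


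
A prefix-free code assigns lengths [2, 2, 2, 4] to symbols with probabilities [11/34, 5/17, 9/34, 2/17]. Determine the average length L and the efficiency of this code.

Average length L = Σ p_i × l_i = 2.2353 bits
Entropy H = 1.9168 bits
Efficiency η = H/L × 100% = 85.75%


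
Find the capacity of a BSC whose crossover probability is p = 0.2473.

For BSC with error probability p:
C = 1 - H(p) where H(p) is binary entropy
H(0.2473) = -0.2473 × log₂(0.2473) - 0.7527 × log₂(0.7527)
H(p) = 0.8070
C = 1 - 0.8070 = 0.1930 bits/use


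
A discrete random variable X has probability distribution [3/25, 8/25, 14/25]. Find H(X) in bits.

H(X) = -Σ p(x) log₂ p(x)
  -3/25 × log₂(3/25) = 0.3671
  -8/25 × log₂(8/25) = 0.5260
  -14/25 × log₂(14/25) = 0.4684
H(X) = 1.3615 bits


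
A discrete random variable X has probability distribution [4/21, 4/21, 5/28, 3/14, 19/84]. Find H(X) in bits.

H(X) = -Σ p(x) log₂ p(x)
  -4/21 × log₂(4/21) = 0.4557
  -4/21 × log₂(4/21) = 0.4557
  -5/28 × log₂(5/28) = 0.4438
  -3/14 × log₂(3/14) = 0.4762
  -19/84 × log₂(19/84) = 0.4850
H(X) = 2.3165 bits


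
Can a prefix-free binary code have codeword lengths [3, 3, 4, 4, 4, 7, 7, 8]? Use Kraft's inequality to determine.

Kraft inequality: Σ 2^(-l_i) ≤ 1 for prefix-free code
Calculating: 2^(-3) + 2^(-3) + 2^(-4) + 2^(-4) + 2^(-4) + 2^(-7) + 2^(-7) + 2^(-8)
= 0.125 + 0.125 + 0.0625 + 0.0625 + 0.0625 + 0.0078125 + 0.0078125 + 0.00390625
= 0.4570
Since 0.4570 ≤ 1, prefix-free code exists


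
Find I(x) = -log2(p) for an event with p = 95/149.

Information content I(x) = -log₂(p(x))
I = -log₂(95/149) = -log₂(0.6376)
I = 0.6493 bits


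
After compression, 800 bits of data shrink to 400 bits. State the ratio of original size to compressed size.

Compression ratio = Original / Compressed
= 800 / 400 = 2.00:1


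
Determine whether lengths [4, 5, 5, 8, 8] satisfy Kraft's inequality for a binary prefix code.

Kraft inequality: Σ 2^(-l_i) ≤ 1 for prefix-free code
Calculating: 2^(-4) + 2^(-5) + 2^(-5) + 2^(-8) + 2^(-8)
= 0.0625 + 0.03125 + 0.03125 + 0.00390625 + 0.00390625
= 0.1328
Since 0.1328 ≤ 1, prefix-free code exists


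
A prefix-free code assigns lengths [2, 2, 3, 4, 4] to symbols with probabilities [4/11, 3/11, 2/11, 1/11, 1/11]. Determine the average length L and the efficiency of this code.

Average length L = Σ p_i × l_i = 2.5455 bits
Entropy H = 2.1181 bits
Efficiency η = H/L × 100% = 83.21%


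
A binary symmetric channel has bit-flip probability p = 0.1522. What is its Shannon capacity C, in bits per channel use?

For BSC with error probability p:
C = 1 - H(p) where H(p) is binary entropy
H(0.1522) = -0.1522 × log₂(0.1522) - 0.8478 × log₂(0.8478)
H(p) = 0.6153
C = 1 - 0.6153 = 0.3847 bits/use


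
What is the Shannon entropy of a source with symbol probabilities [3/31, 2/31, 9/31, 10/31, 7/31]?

H(X) = -Σ p(x) log₂ p(x)
  -3/31 × log₂(3/31) = 0.3261
  -2/31 × log₂(2/31) = 0.2551
  -9/31 × log₂(9/31) = 0.5180
  -10/31 × log₂(10/31) = 0.5265
  -7/31 × log₂(7/31) = 0.4848
H(X) = 2.1105 bits


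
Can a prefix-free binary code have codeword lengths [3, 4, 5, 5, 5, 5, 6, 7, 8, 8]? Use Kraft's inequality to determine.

Kraft inequality: Σ 2^(-l_i) ≤ 1 for prefix-free code
Calculating: 2^(-3) + 2^(-4) + 2^(-5) + 2^(-5) + 2^(-5) + 2^(-5) + 2^(-6) + 2^(-7) + 2^(-8) + 2^(-8)
= 0.125 + 0.0625 + 0.03125 + 0.03125 + 0.03125 + 0.03125 + 0.015625 + 0.0078125 + 0.00390625 + 0.00390625
= 0.3438
Since 0.3438 ≤ 1, prefix-free code exists


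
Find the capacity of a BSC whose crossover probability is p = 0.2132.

For BSC with error probability p:
C = 1 - H(p) where H(p) is binary entropy
H(0.2132) = -0.2132 × log₂(0.2132) - 0.7868 × log₂(0.7868)
H(p) = 0.7476
C = 1 - 0.7476 = 0.2524 bits/use


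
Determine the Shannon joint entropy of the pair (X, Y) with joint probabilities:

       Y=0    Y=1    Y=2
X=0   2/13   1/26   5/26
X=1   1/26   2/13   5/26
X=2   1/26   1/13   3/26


H(X,Y) = -Σ p(x,y) log₂ p(x,y)
  p(0,0)=2/13: -0.1538 × log₂(0.1538) = 0.4155
  p(0,1)=1/26: -0.0385 × log₂(0.0385) = 0.1808
  p(0,2)=5/26: -0.1923 × log₂(0.1923) = 0.4574
  p(1,0)=1/26: -0.0385 × log₂(0.0385) = 0.1808
  p(1,1)=2/13: -0.1538 × log₂(0.1538) = 0.4155
  p(1,2)=5/26: -0.1923 × log₂(0.1923) = 0.4574
  p(2,0)=1/26: -0.0385 × log₂(0.0385) = 0.1808
  p(2,1)=1/13: -0.0769 × log₂(0.0769) = 0.2846
  p(2,2)=3/26: -0.1154 × log₂(0.1154) = 0.3595
H(X,Y) = 2.9322 bits


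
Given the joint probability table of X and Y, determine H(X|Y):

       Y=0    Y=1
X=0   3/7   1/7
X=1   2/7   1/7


H(X|Y) = Σ_y p(y) H(X|Y=y)
  p(Y=0) = 5/7, H(X|Y=0) = 0.9710
  p(Y=1) = 2/7, H(X|Y=1) = 1.0000
H(X|Y) = 0.7143×0.9710 + 0.2857×1.0000 = 0.9793 bits


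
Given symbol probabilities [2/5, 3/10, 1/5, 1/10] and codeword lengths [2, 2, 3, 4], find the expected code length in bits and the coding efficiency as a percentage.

Average length L = Σ p_i × l_i = 2.4000 bits
Entropy H = 1.8464 bits
Efficiency η = H/L × 100% = 76.93%


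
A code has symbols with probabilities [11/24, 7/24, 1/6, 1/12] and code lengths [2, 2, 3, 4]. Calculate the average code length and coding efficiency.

Average length L = Σ p_i × l_i = 2.3333 bits
Entropy H = 1.7639 bits
Efficiency η = H/L × 100% = 75.60%


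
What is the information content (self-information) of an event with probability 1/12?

Information content I(x) = -log₂(p(x))
I = -log₂(1/12) = -log₂(0.0833)
I = 3.5850 bits


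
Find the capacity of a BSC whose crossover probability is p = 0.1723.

For BSC with error probability p:
C = 1 - H(p) where H(p) is binary entropy
H(0.1723) = -0.1723 × log₂(0.1723) - 0.8277 × log₂(0.8277)
H(p) = 0.6629
C = 1 - 0.6629 = 0.3371 bits/use


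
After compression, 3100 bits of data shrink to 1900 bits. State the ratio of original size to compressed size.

Compression ratio = Original / Compressed
= 3100 / 1900 = 1.63:1


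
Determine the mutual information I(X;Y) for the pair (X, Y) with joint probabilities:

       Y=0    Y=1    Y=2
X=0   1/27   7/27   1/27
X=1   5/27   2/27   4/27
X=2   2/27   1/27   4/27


H(X) = 1.5610, H(Y) = 1.5790, H(X,Y) = 2.8563
I(X;Y) = H(X) + H(Y) - H(X,Y) = 0.2837 bits


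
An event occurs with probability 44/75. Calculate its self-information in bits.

Information content I(x) = -log₂(p(x))
I = -log₂(44/75) = -log₂(0.5867)
I = 0.7694 bits


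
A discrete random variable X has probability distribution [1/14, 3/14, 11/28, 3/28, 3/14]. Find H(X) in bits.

H(X) = -Σ p(x) log₂ p(x)
  -1/14 × log₂(1/14) = 0.2720
  -3/14 × log₂(3/14) = 0.4762
  -11/28 × log₂(11/28) = 0.5295
  -3/28 × log₂(3/28) = 0.3453
  -3/14 × log₂(3/14) = 0.4762
H(X) = 2.0992 bits


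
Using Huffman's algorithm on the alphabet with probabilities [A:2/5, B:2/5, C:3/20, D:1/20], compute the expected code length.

Huffman tree construction:
Combine smallest probabilities repeatedly
Resulting codes:
  A: 11 (length 2)
  B: 0 (length 1)
  C: 101 (length 3)
  D: 100 (length 3)
Average length = Σ p(s) × length(s) = 1.8000 bits


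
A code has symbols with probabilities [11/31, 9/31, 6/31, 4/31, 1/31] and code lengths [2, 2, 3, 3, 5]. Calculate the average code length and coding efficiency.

Average length L = Σ p_i × l_i = 2.4194 bits
Entropy H = 2.0480 bits
Efficiency η = H/L × 100% = 84.65%


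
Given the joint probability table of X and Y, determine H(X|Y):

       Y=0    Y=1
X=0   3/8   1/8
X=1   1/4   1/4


H(X|Y) = Σ_y p(y) H(X|Y=y)
  p(Y=0) = 5/8, H(X|Y=0) = 0.9710
  p(Y=1) = 3/8, H(X|Y=1) = 0.9183
H(X|Y) = 0.6250×0.9710 + 0.3750×0.9183 = 0.9512 bits


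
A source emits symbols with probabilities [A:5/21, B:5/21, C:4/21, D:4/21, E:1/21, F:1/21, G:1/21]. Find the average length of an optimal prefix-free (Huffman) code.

Huffman tree construction:
Combine smallest probabilities repeatedly
Resulting codes:
  A: 01 (length 2)
  B: 10 (length 2)
  C: 111 (length 3)
  D: 00 (length 2)
  E: 11010 (length 5)
  F: 11011 (length 5)
  G: 1100 (length 4)
Average length = Σ p(s) × length(s) = 2.5714 bits


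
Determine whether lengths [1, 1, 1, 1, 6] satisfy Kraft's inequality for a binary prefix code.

Kraft inequality: Σ 2^(-l_i) ≤ 1 for prefix-free code
Calculating: 2^(-1) + 2^(-1) + 2^(-1) + 2^(-1) + 2^(-6)
= 0.5 + 0.5 + 0.5 + 0.5 + 0.015625
= 2.0156
Since 2.0156 > 1, prefix-free code does not exist


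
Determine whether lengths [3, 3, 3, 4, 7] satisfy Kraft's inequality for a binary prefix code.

Kraft inequality: Σ 2^(-l_i) ≤ 1 for prefix-free code
Calculating: 2^(-3) + 2^(-3) + 2^(-3) + 2^(-4) + 2^(-7)
= 0.125 + 0.125 + 0.125 + 0.0625 + 0.0078125
= 0.4453
Since 0.4453 ≤ 1, prefix-free code exists


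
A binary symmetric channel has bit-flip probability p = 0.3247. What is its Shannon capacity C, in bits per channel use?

For BSC with error probability p:
C = 1 - H(p) where H(p) is binary entropy
H(0.3247) = -0.3247 × log₂(0.3247) - 0.6753 × log₂(0.6753)
H(p) = 0.9094
C = 1 - 0.9094 = 0.0906 bits/use


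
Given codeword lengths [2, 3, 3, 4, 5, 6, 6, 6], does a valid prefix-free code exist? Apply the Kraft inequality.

Kraft inequality: Σ 2^(-l_i) ≤ 1 for prefix-free code
Calculating: 2^(-2) + 2^(-3) + 2^(-3) + 2^(-4) + 2^(-5) + 2^(-6) + 2^(-6) + 2^(-6)
= 0.25 + 0.125 + 0.125 + 0.0625 + 0.03125 + 0.015625 + 0.015625 + 0.015625
= 0.6406
Since 0.6406 ≤ 1, prefix-free code exists


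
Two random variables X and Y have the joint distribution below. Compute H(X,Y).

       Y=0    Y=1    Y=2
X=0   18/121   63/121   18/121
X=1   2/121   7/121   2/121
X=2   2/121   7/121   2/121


H(X,Y) = -Σ p(x,y) log₂ p(x,y)
  p(0,0)=18/121: -0.1488 × log₂(0.1488) = 0.4089
  p(0,1)=63/121: -0.5207 × log₂(0.5207) = 0.4902
  p(0,2)=18/121: -0.1488 × log₂(0.1488) = 0.4089
  p(1,0)=2/121: -0.0165 × log₂(0.0165) = 0.0978
  p(1,1)=7/121: -0.0579 × log₂(0.0579) = 0.2379
  p(1,2)=2/121: -0.0165 × log₂(0.0165) = 0.0978
  p(2,0)=2/121: -0.0165 × log₂(0.0165) = 0.0978
  p(2,1)=7/121: -0.0579 × log₂(0.0579) = 0.2379
  p(2,2)=2/121: -0.0165 × log₂(0.0165) = 0.0978
H(X,Y) = 2.1752 bits


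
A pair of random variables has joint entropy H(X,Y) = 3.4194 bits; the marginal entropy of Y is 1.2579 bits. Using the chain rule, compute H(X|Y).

Chain rule: H(X,Y) = H(X|Y) + H(Y)
H(X|Y) = H(X,Y) - H(Y) = 3.4194 - 1.2579 = 2.1615 bits


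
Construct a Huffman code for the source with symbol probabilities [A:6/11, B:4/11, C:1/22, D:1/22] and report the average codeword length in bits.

Huffman tree construction:
Combine smallest probabilities repeatedly
Resulting codes:
  A: 1 (length 1)
  B: 01 (length 2)
  C: 000 (length 3)
  D: 001 (length 3)
Average length = Σ p(s) × length(s) = 1.5455 bits


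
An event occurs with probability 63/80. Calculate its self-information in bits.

Information content I(x) = -log₂(p(x))
I = -log₂(63/80) = -log₂(0.7875)
I = 0.3446 bits


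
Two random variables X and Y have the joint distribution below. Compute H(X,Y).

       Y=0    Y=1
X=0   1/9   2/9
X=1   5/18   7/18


H(X,Y) = -Σ p(x,y) log₂ p(x,y)
  p(0,0)=1/9: -0.1111 × log₂(0.1111) = 0.3522
  p(0,1)=2/9: -0.2222 × log₂(0.2222) = 0.4822
  p(1,0)=5/18: -0.2778 × log₂(0.2778) = 0.5133
  p(1,1)=7/18: -0.3889 × log₂(0.3889) = 0.5299
H(X,Y) = 1.8776 bits


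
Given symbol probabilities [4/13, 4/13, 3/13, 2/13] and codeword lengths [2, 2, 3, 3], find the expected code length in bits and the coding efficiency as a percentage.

Average length L = Σ p_i × l_i = 2.3846 bits
Entropy H = 1.9501 bits
Efficiency η = H/L × 100% = 81.78%


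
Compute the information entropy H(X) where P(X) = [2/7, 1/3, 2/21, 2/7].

H(X) = -Σ p(x) log₂ p(x)
  -2/7 × log₂(2/7) = 0.5164
  -1/3 × log₂(1/3) = 0.5283
  -2/21 × log₂(2/21) = 0.3231
  -2/7 × log₂(2/7) = 0.5164
H(X) = 1.8842 bits


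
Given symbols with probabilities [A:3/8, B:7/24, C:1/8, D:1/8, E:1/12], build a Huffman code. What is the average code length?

Huffman tree construction:
Combine smallest probabilities repeatedly
Resulting codes:
  A: 0 (length 1)
  B: 10 (length 2)
  C: 1111 (length 4)
  D: 110 (length 3)
  E: 1110 (length 4)
Average length = Σ p(s) × length(s) = 2.1667 bits


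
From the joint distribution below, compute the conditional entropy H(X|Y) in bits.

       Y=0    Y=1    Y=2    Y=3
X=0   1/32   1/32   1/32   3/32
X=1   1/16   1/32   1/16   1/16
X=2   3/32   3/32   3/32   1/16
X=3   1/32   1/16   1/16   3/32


H(X|Y) = Σ_y p(y) H(X|Y=y)
  p(Y=0) = 7/32, H(X|Y=0) = 1.8424
  p(Y=1) = 7/32, H(X|Y=1) = 1.8424
  p(Y=2) = 1/4, H(X|Y=2) = 1.9056
  p(Y=3) = 5/16, H(X|Y=3) = 1.9710
H(X|Y) = 0.2188×1.8424 + 0.2188×1.8424 + 0.2500×1.9056 + 0.3125×1.9710 = 1.8984 bits


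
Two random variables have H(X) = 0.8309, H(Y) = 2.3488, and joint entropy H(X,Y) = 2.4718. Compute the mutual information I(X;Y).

I(X;Y) = H(X) + H(Y) - H(X,Y)
I(X;Y) = 0.8309 + 2.3488 - 2.4718 = 0.7079 bits


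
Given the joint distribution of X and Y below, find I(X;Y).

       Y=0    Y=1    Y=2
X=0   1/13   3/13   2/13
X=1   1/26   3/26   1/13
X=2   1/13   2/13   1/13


H(X) = 1.5262, H(Y) = 1.4806, H(X,Y) = 2.9980
I(X;Y) = H(X) + H(Y) - H(X,Y) = 0.0089 bits


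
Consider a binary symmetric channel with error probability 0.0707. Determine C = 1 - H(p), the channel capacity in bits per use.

For BSC with error probability p:
C = 1 - H(p) where H(p) is binary entropy
H(0.0707) = -0.0707 × log₂(0.0707) - 0.9293 × log₂(0.9293)
H(p) = 0.3685
C = 1 - 0.3685 = 0.6315 bits/use


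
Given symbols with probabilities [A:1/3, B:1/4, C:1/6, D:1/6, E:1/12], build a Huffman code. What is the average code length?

Huffman tree construction:
Combine smallest probabilities repeatedly
Resulting codes:
  A: 11 (length 2)
  B: 01 (length 2)
  C: 101 (length 3)
  D: 00 (length 2)
  E: 100 (length 3)
Average length = Σ p(s) × length(s) = 2.2500 bits


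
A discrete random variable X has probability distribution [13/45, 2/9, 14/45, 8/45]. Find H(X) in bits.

H(X) = -Σ p(x) log₂ p(x)
  -13/45 × log₂(13/45) = 0.5175
  -2/9 × log₂(2/9) = 0.4822
  -14/45 × log₂(14/45) = 0.5241
  -8/45 × log₂(8/45) = 0.4430
H(X) = 1.9668 bits


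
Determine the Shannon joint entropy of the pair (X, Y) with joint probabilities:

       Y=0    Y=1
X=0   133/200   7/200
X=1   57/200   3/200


H(X,Y) = -Σ p(x,y) log₂ p(x,y)
  p(0,0)=133/200: -0.6650 × log₂(0.6650) = 0.3914
  p(0,1)=7/200: -0.0350 × log₂(0.0350) = 0.1693
  p(1,0)=57/200: -0.2850 × log₂(0.2850) = 0.5161
  p(1,1)=3/200: -0.0150 × log₂(0.0150) = 0.0909
H(X,Y) = 1.1677 bits


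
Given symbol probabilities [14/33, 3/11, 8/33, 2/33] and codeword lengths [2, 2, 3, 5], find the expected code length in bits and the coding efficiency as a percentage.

Average length L = Σ p_i × l_i = 2.4242 bits
Entropy H = 1.7767 bits
Efficiency η = H/L × 100% = 73.29%


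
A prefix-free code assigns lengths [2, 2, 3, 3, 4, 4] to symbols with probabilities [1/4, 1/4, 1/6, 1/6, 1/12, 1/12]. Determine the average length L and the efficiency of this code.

Average length L = Σ p_i × l_i = 2.6667 bits
Entropy H = 2.4591 bits
Efficiency η = H/L × 100% = 92.22%


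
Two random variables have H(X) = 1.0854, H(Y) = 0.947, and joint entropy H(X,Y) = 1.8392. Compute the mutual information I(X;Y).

I(X;Y) = H(X) + H(Y) - H(X,Y)
I(X;Y) = 1.0854 + 0.947 - 1.8392 = 0.1932 bits


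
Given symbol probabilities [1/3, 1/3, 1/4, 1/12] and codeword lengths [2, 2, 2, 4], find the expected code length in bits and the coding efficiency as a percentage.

Average length L = Σ p_i × l_i = 2.1667 bits
Entropy H = 1.8554 bits
Efficiency η = H/L × 100% = 85.63%


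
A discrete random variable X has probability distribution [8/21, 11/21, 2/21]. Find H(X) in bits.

H(X) = -Σ p(x) log₂ p(x)
  -8/21 × log₂(8/21) = 0.5304
  -11/21 × log₂(11/21) = 0.4887
  -2/21 × log₂(2/21) = 0.3231
H(X) = 1.3421 bits


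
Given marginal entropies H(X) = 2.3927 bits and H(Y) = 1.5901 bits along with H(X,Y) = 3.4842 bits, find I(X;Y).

I(X;Y) = H(X) + H(Y) - H(X,Y)
I(X;Y) = 2.3927 + 1.5901 - 3.4842 = 0.4986 bits


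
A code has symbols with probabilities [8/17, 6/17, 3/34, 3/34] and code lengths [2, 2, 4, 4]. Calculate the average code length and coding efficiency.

Average length L = Σ p_i × l_i = 2.3529 bits
Entropy H = 1.6601 bits
Efficiency η = H/L × 100% = 70.56%


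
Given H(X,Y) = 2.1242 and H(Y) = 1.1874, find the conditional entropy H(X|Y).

Chain rule: H(X,Y) = H(X|Y) + H(Y)
H(X|Y) = H(X,Y) - H(Y) = 2.1242 - 1.1874 = 0.9368 bits


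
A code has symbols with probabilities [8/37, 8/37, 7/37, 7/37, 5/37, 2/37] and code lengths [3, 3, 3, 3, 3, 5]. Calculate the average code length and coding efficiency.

Average length L = Σ p_i × l_i = 3.1081 bits
Entropy H = 2.4821 bits
Efficiency η = H/L × 100% = 79.86%


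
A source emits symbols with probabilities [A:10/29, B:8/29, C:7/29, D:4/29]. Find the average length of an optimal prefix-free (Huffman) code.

Huffman tree construction:
Combine smallest probabilities repeatedly
Resulting codes:
  A: 11 (length 2)
  B: 10 (length 2)
  C: 01 (length 2)
  D: 00 (length 2)
Average length = Σ p(s) × length(s) = 2.0000 bits


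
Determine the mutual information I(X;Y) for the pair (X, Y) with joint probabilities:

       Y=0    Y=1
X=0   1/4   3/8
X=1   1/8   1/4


H(X) = 0.9544, H(Y) = 0.9544, H(X,Y) = 1.9056
I(X;Y) = H(X) + H(Y) - H(X,Y) = 0.0032 bits


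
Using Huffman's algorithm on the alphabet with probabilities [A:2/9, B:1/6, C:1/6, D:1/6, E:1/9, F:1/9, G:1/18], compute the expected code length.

Huffman tree construction:
Combine smallest probabilities repeatedly
Resulting codes:
  A: 01 (length 2)
  B: 101 (length 3)
  C: 110 (length 3)
  D: 111 (length 3)
  E: 001 (length 3)
  F: 100 (length 3)
  G: 000 (length 3)
Average length = Σ p(s) × length(s) = 2.7778 bits


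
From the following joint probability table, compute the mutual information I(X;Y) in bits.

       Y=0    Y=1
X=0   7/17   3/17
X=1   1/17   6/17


H(X) = 0.9774, H(Y) = 0.9975, H(X,Y) = 1.7395
I(X;Y) = H(X) + H(Y) - H(X,Y) = 0.2355 bits


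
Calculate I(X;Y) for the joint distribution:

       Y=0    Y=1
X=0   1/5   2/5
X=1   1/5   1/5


H(X) = 0.9710, H(Y) = 0.9710, H(X,Y) = 1.9219
I(X;Y) = H(X) + H(Y) - H(X,Y) = 0.0200 bits


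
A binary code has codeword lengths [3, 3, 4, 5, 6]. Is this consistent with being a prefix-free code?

Kraft inequality: Σ 2^(-l_i) ≤ 1 for prefix-free code
Calculating: 2^(-3) + 2^(-3) + 2^(-4) + 2^(-5) + 2^(-6)
= 0.125 + 0.125 + 0.0625 + 0.03125 + 0.015625
= 0.3594
Since 0.3594 ≤ 1, prefix-free code exists


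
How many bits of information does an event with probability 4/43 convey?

Information content I(x) = -log₂(p(x))
I = -log₂(4/43) = -log₂(0.0930)
I = 3.4263 bits


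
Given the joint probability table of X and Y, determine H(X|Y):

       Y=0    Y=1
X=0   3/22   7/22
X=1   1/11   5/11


H(X|Y) = Σ_y p(y) H(X|Y=y)
  p(Y=0) = 5/22, H(X|Y=0) = 0.9710
  p(Y=1) = 17/22, H(X|Y=1) = 0.9774
H(X|Y) = 0.2273×0.9710 + 0.7727×0.9774 = 0.9759 bits


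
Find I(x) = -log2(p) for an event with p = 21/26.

Information content I(x) = -log₂(p(x))
I = -log₂(21/26) = -log₂(0.8077)
I = 0.3081 bits


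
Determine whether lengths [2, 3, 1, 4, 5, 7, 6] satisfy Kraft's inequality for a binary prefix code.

Kraft inequality: Σ 2^(-l_i) ≤ 1 for prefix-free code
Calculating: 2^(-2) + 2^(-3) + 2^(-1) + 2^(-4) + 2^(-5) + 2^(-7) + 2^(-6)
= 0.25 + 0.125 + 0.5 + 0.0625 + 0.03125 + 0.0078125 + 0.015625
= 0.9922
Since 0.9922 ≤ 1, prefix-free code exists


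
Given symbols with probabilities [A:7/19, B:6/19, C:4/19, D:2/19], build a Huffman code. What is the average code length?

Huffman tree construction:
Combine smallest probabilities repeatedly
Resulting codes:
  A: 0 (length 1)
  B: 10 (length 2)
  C: 111 (length 3)
  D: 110 (length 3)
Average length = Σ p(s) × length(s) = 1.9474 bits


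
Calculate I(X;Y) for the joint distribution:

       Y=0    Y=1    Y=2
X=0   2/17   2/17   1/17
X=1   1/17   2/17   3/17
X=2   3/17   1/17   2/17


H(X) = 1.5799, H(Y) = 1.5799, H(X,Y) = 3.0575
I(X;Y) = H(X) + H(Y) - H(X,Y) = 0.1023 bits


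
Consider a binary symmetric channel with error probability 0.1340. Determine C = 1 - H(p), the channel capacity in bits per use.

For BSC with error probability p:
C = 1 - H(p) where H(p) is binary entropy
H(0.1340) = -0.1340 × log₂(0.1340) - 0.8660 × log₂(0.8660)
H(p) = 0.5683
C = 1 - 0.5683 = 0.4317 bits/use


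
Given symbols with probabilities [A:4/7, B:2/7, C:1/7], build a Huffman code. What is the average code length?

Huffman tree construction:
Combine smallest probabilities repeatedly
Resulting codes:
  A: 1 (length 1)
  B: 01 (length 2)
  C: 00 (length 2)
Average length = Σ p(s) × length(s) = 1.4286 bits


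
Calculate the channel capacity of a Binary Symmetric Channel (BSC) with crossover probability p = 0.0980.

For BSC with error probability p:
C = 1 - H(p) where H(p) is binary entropy
H(0.0980) = -0.0980 × log₂(0.0980) - 0.9020 × log₂(0.9020)
H(p) = 0.4626
C = 1 - 0.4626 = 0.5374 bits/use


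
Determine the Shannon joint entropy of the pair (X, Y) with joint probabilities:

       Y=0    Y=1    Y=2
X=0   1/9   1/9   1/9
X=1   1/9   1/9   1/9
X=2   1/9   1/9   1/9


H(X,Y) = -Σ p(x,y) log₂ p(x,y)
  p(0,0)=1/9: -0.1111 × log₂(0.1111) = 0.3522
  p(0,1)=1/9: -0.1111 × log₂(0.1111) = 0.3522
  p(0,2)=1/9: -0.1111 × log₂(0.1111) = 0.3522
  p(1,0)=1/9: -0.1111 × log₂(0.1111) = 0.3522
  p(1,1)=1/9: -0.1111 × log₂(0.1111) = 0.3522
  p(1,2)=1/9: -0.1111 × log₂(0.1111) = 0.3522
  p(2,0)=1/9: -0.1111 × log₂(0.1111) = 0.3522
  p(2,1)=1/9: -0.1111 × log₂(0.1111) = 0.3522
  p(2,2)=1/9: -0.1111 × log₂(0.1111) = 0.3522
H(X,Y) = 3.1699 bits


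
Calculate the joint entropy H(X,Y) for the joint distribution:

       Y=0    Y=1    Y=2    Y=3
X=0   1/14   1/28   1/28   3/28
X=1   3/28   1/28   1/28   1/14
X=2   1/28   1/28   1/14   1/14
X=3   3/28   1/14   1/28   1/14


H(X,Y) = -Σ p(x,y) log₂ p(x,y)
  p(0,0)=1/14: -0.0714 × log₂(0.0714) = 0.2720
  p(0,1)=1/28: -0.0357 × log₂(0.0357) = 0.1717
  p(0,2)=1/28: -0.0357 × log₂(0.0357) = 0.1717
  p(0,3)=3/28: -0.1071 × log₂(0.1071) = 0.3453
  p(1,0)=3/28: -0.1071 × log₂(0.1071) = 0.3453
  p(1,1)=1/28: -0.0357 × log₂(0.0357) = 0.1717
  p(1,2)=1/28: -0.0357 × log₂(0.0357) = 0.1717
  p(1,3)=1/14: -0.0714 × log₂(0.0714) = 0.2720
  p(2,0)=1/28: -0.0357 × log₂(0.0357) = 0.1717
  p(2,1)=1/28: -0.0357 × log₂(0.0357) = 0.1717
  p(2,2)=1/14: -0.0714 × log₂(0.0714) = 0.2720
  p(2,3)=1/14: -0.0714 × log₂(0.0714) = 0.2720
  p(3,0)=3/28: -0.1071 × log₂(0.1071) = 0.3453
  p(3,1)=1/14: -0.0714 × log₂(0.0714) = 0.2720
  p(3,2)=1/28: -0.0357 × log₂(0.0357) = 0.1717
  p(3,3)=1/14: -0.0714 × log₂(0.0714) = 0.2720
H(X,Y) = 3.8693 bits


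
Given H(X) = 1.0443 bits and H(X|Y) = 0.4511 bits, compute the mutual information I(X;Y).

I(X;Y) = H(X) - H(X|Y)
I(X;Y) = 1.0443 - 0.4511 = 0.5932 bits


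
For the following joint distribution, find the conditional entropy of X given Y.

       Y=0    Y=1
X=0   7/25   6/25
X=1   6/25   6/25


H(X|Y) = Σ_y p(y) H(X|Y=y)
  p(Y=0) = 13/25, H(X|Y=0) = 0.9957
  p(Y=1) = 12/25, H(X|Y=1) = 1.0000
H(X|Y) = 0.5200×0.9957 + 0.4800×1.0000 = 0.9978 bits


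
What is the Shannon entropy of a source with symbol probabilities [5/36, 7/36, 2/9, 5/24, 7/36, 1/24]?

H(X) = -Σ p(x) log₂ p(x)
  -5/36 × log₂(5/36) = 0.3956
  -7/36 × log₂(7/36) = 0.4594
  -2/9 × log₂(2/9) = 0.4822
  -5/24 × log₂(5/24) = 0.4715
  -7/36 × log₂(7/36) = 0.4594
  -1/24 × log₂(1/24) = 0.1910
H(X) = 2.4590 bits


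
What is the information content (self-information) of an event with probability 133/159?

Information content I(x) = -log₂(p(x))
I = -log₂(133/159) = -log₂(0.8365)
I = 0.2576 bits


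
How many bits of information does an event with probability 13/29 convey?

Information content I(x) = -log₂(p(x))
I = -log₂(13/29) = -log₂(0.4483)
I = 1.1575 bits


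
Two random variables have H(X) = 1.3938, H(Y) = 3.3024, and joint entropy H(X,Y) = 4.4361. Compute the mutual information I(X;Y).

I(X;Y) = H(X) + H(Y) - H(X,Y)
I(X;Y) = 1.3938 + 3.3024 - 4.4361 = 0.2601 bits


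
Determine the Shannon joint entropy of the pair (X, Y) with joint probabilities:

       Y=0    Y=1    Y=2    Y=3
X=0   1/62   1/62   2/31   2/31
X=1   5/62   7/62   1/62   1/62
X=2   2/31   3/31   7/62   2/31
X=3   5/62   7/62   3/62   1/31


H(X,Y) = -Σ p(x,y) log₂ p(x,y)
  p(0,0)=1/62: -0.0161 × log₂(0.0161) = 0.0960
  p(0,1)=1/62: -0.0161 × log₂(0.0161) = 0.0960
  p(0,2)=2/31: -0.0645 × log₂(0.0645) = 0.2551
  p(0,3)=2/31: -0.0645 × log₂(0.0645) = 0.2551
  p(1,0)=5/62: -0.0806 × log₂(0.0806) = 0.2929
  p(1,1)=7/62: -0.1129 × log₂(0.1129) = 0.3553
  p(1,2)=1/62: -0.0161 × log₂(0.0161) = 0.0960
  p(1,3)=1/62: -0.0161 × log₂(0.0161) = 0.0960
  p(2,0)=2/31: -0.0645 × log₂(0.0645) = 0.2551
  p(2,1)=3/31: -0.0968 × log₂(0.0968) = 0.3261
  p(2,2)=7/62: -0.1129 × log₂(0.1129) = 0.3553
  p(2,3)=2/31: -0.0645 × log₂(0.0645) = 0.2551
  p(3,0)=5/62: -0.0806 × log₂(0.0806) = 0.2929
  p(3,1)=7/62: -0.1129 × log₂(0.1129) = 0.3553
  p(3,2)=3/62: -0.0484 × log₂(0.0484) = 0.2114
  p(3,3)=1/31: -0.0323 × log₂(0.0323) = 0.1598
H(X,Y) = 3.7536 bits


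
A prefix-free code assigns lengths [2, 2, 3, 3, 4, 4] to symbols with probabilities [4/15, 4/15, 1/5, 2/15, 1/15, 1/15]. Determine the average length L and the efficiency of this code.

Average length L = Σ p_i × l_i = 2.6000 bits
Entropy H = 2.3899 bits
Efficiency η = H/L × 100% = 91.92%


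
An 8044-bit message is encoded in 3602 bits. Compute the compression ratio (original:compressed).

Compression ratio = Original / Compressed
= 8044 / 3602 = 2.23:1


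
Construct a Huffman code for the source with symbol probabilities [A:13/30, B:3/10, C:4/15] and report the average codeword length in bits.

Huffman tree construction:
Combine smallest probabilities repeatedly
Resulting codes:
  A: 0 (length 1)
  B: 11 (length 2)
  C: 10 (length 2)
Average length = Σ p(s) × length(s) = 1.5667 bits


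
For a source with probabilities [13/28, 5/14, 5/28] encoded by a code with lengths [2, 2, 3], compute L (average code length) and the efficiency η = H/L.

Average length L = Σ p_i × l_i = 2.1786 bits
Entropy H = 1.4883 bits
Efficiency η = H/L × 100% = 68.31%


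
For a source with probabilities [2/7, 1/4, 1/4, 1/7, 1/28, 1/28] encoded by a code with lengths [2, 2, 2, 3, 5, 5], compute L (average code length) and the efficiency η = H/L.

Average length L = Σ p_i × l_i = 2.3571 bits
Entropy H = 2.2608 bits
Efficiency η = H/L × 100% = 95.91%


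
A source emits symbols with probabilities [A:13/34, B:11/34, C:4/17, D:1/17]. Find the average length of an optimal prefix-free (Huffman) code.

Huffman tree construction:
Combine smallest probabilities repeatedly
Resulting codes:
  A: 0 (length 1)
  B: 11 (length 2)
  C: 101 (length 3)
  D: 100 (length 3)
Average length = Σ p(s) × length(s) = 1.9118 bits


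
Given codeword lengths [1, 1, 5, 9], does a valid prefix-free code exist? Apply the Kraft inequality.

Kraft inequality: Σ 2^(-l_i) ≤ 1 for prefix-free code
Calculating: 2^(-1) + 2^(-1) + 2^(-5) + 2^(-9)
= 0.5 + 0.5 + 0.03125 + 0.001953125
= 1.0332
Since 1.0332 > 1, prefix-free code does not exist


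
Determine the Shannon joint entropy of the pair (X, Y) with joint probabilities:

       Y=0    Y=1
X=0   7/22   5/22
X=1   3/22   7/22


H(X,Y) = -Σ p(x,y) log₂ p(x,y)
  p(0,0)=7/22: -0.3182 × log₂(0.3182) = 0.5257
  p(0,1)=5/22: -0.2273 × log₂(0.2273) = 0.4858
  p(1,0)=3/22: -0.1364 × log₂(0.1364) = 0.3920
  p(1,1)=7/22: -0.3182 × log₂(0.3182) = 0.5257
H(X,Y) = 1.9291 bits


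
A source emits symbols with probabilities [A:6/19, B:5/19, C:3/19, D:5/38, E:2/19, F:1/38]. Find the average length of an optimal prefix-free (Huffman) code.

Huffman tree construction:
Combine smallest probabilities repeatedly
Resulting codes:
  A: 11 (length 2)
  B: 01 (length 2)
  C: 00 (length 2)
  D: 100 (length 3)
  E: 1011 (length 4)
  F: 1010 (length 4)
Average length = Σ p(s) × length(s) = 2.3947 bits


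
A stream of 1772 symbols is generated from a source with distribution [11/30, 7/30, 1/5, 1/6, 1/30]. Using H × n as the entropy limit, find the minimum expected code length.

Entropy H = 2.0794 bits/symbol
Minimum bits = H × n = 2.0794 × 1772
= 3684.70 bits


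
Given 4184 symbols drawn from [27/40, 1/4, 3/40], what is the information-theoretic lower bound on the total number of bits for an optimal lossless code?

Entropy H = 1.1630 bits/symbol
Minimum bits = H × n = 1.1630 × 4184
= 4866.10 bits


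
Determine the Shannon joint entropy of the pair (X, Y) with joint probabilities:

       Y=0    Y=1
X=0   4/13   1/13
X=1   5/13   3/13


H(X,Y) = -Σ p(x,y) log₂ p(x,y)
  p(0,0)=4/13: -0.3077 × log₂(0.3077) = 0.5232
  p(0,1)=1/13: -0.0769 × log₂(0.0769) = 0.2846
  p(1,0)=5/13: -0.3846 × log₂(0.3846) = 0.5302
  p(1,1)=3/13: -0.2308 × log₂(0.2308) = 0.4882
H(X,Y) = 1.8262 bits


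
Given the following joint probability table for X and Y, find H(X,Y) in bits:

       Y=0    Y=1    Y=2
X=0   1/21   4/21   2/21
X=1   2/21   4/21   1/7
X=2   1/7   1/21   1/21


H(X,Y) = -Σ p(x,y) log₂ p(x,y)
  p(0,0)=1/21: -0.0476 × log₂(0.0476) = 0.2092
  p(0,1)=4/21: -0.1905 × log₂(0.1905) = 0.4557
  p(0,2)=2/21: -0.0952 × log₂(0.0952) = 0.3231
  p(1,0)=2/21: -0.0952 × log₂(0.0952) = 0.3231
  p(1,1)=4/21: -0.1905 × log₂(0.1905) = 0.4557
  p(1,2)=1/7: -0.1429 × log₂(0.1429) = 0.4011
  p(2,0)=1/7: -0.1429 × log₂(0.1429) = 0.4011
  p(2,1)=1/21: -0.0476 × log₂(0.0476) = 0.2092
  p(2,2)=1/21: -0.0476 × log₂(0.0476) = 0.2092
H(X,Y) = 2.9871 bits


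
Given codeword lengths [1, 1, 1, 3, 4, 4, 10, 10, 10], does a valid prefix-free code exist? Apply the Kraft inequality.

Kraft inequality: Σ 2^(-l_i) ≤ 1 for prefix-free code
Calculating: 2^(-1) + 2^(-1) + 2^(-1) + 2^(-3) + 2^(-4) + 2^(-4) + 2^(-10) + 2^(-10) + 2^(-10)
= 0.5 + 0.5 + 0.5 + 0.125 + 0.0625 + 0.0625 + 0.0009765625 + 0.0009765625 + 0.0009765625
= 1.7529
Since 1.7529 > 1, prefix-free code does not exist


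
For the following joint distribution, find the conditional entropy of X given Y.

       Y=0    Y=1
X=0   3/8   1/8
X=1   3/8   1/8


H(X|Y) = Σ_y p(y) H(X|Y=y)
  p(Y=0) = 3/4, H(X|Y=0) = 1.0000
  p(Y=1) = 1/4, H(X|Y=1) = 1.0000
H(X|Y) = 0.7500×1.0000 + 0.2500×1.0000 = 1.0000 bits


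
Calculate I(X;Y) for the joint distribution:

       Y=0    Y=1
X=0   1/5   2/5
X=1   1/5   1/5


H(X) = 0.9710, H(Y) = 0.9710, H(X,Y) = 1.9219
I(X;Y) = H(X) + H(Y) - H(X,Y) = 0.0200 bits


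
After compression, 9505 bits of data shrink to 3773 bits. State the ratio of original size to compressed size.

Compression ratio = Original / Compressed
= 9505 / 3773 = 2.52:1


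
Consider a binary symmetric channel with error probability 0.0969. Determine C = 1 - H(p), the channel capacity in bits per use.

For BSC with error probability p:
C = 1 - H(p) where H(p) is binary entropy
H(0.0969) = -0.0969 × log₂(0.0969) - 0.9031 × log₂(0.9031)
H(p) = 0.4591
C = 1 - 0.4591 = 0.5409 bits/use


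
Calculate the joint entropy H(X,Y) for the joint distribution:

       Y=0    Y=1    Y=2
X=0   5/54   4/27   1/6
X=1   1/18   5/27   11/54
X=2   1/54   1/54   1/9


H(X,Y) = -Σ p(x,y) log₂ p(x,y)
  p(0,0)=5/54: -0.0926 × log₂(0.0926) = 0.3179
  p(0,1)=4/27: -0.1481 × log₂(0.1481) = 0.4081
  p(0,2)=1/6: -0.1667 × log₂(0.1667) = 0.4308
  p(1,0)=1/18: -0.0556 × log₂(0.0556) = 0.2317
  p(1,1)=5/27: -0.1852 × log₂(0.1852) = 0.4505
  p(1,2)=11/54: -0.2037 × log₂(0.2037) = 0.4676
  p(2,0)=1/54: -0.0185 × log₂(0.0185) = 0.1066
  p(2,1)=1/54: -0.0185 × log₂(0.0185) = 0.1066
  p(2,2)=1/9: -0.1111 × log₂(0.1111) = 0.3522
H(X,Y) = 2.8720 bits


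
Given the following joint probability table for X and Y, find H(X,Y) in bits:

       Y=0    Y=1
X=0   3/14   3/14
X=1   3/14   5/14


H(X,Y) = -Σ p(x,y) log₂ p(x,y)
  p(0,0)=3/14: -0.2143 × log₂(0.2143) = 0.4762
  p(0,1)=3/14: -0.2143 × log₂(0.2143) = 0.4762
  p(1,0)=3/14: -0.2143 × log₂(0.2143) = 0.4762
  p(1,1)=5/14: -0.3571 × log₂(0.3571) = 0.5305
H(X,Y) = 1.9592 bits


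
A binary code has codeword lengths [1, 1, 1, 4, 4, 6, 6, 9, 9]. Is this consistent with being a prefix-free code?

Kraft inequality: Σ 2^(-l_i) ≤ 1 for prefix-free code
Calculating: 2^(-1) + 2^(-1) + 2^(-1) + 2^(-4) + 2^(-4) + 2^(-6) + 2^(-6) + 2^(-9) + 2^(-9)
= 0.5 + 0.5 + 0.5 + 0.0625 + 0.0625 + 0.015625 + 0.015625 + 0.001953125 + 0.001953125
= 1.6602
Since 1.6602 > 1, prefix-free code does not exist


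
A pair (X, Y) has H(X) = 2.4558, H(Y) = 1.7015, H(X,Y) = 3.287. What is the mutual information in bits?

I(X;Y) = H(X) + H(Y) - H(X,Y)
I(X;Y) = 2.4558 + 1.7015 - 3.287 = 0.8703 bits


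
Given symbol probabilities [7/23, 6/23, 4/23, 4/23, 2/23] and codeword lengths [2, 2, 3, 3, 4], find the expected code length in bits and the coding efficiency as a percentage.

Average length L = Σ p_i × l_i = 2.5217 bits
Entropy H = 2.2122 bits
Efficiency η = H/L × 100% = 87.73%


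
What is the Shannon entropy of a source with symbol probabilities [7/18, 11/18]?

H(X) = -Σ p(x) log₂ p(x)
  -7/18 × log₂(7/18) = 0.5299
  -11/18 × log₂(11/18) = 0.4342
H(X) = 0.9641 bits


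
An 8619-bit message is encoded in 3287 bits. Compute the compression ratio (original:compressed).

Compression ratio = Original / Compressed
= 8619 / 3287 = 2.62:1


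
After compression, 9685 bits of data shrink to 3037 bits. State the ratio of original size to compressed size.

Compression ratio = Original / Compressed
= 9685 / 3037 = 3.19:1


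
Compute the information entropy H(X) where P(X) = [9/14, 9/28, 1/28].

H(X) = -Σ p(x) log₂ p(x)
  -9/14 × log₂(9/14) = 0.4098
  -9/28 × log₂(9/28) = 0.5263
  -1/28 × log₂(1/28) = 0.1717
H(X) = 1.1078 bits


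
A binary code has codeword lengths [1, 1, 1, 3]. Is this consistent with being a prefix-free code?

Kraft inequality: Σ 2^(-l_i) ≤ 1 for prefix-free code
Calculating: 2^(-1) + 2^(-1) + 2^(-1) + 2^(-3)
= 0.5 + 0.5 + 0.5 + 0.125
= 1.6250
Since 1.6250 > 1, prefix-free code does not exist


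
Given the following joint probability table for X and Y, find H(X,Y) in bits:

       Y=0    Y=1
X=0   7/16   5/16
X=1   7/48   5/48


H(X,Y) = -Σ p(x,y) log₂ p(x,y)
  p(0,0)=7/16: -0.4375 × log₂(0.4375) = 0.5218
  p(0,1)=5/16: -0.3125 × log₂(0.3125) = 0.5244
  p(1,0)=7/48: -0.1458 × log₂(0.1458) = 0.4051
  p(1,1)=5/48: -0.1042 × log₂(0.1042) = 0.3399
H(X,Y) = 1.7911 bits


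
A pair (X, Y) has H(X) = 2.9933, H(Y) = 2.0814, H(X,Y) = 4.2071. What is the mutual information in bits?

I(X;Y) = H(X) + H(Y) - H(X,Y)
I(X;Y) = 2.9933 + 2.0814 - 4.2071 = 0.8676 bits


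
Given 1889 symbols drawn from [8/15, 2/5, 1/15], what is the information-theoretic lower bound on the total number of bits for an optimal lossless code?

Entropy H = 1.2729 bits/symbol
Minimum bits = H × n = 1.2729 × 1889
= 2404.52 bits


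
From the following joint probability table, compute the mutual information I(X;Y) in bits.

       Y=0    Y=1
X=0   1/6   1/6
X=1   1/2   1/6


H(X) = 0.9183, H(Y) = 0.9183, H(X,Y) = 1.7925
I(X;Y) = H(X) + H(Y) - H(X,Y) = 0.0441 bits


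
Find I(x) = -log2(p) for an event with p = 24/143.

Information content I(x) = -log₂(p(x))
I = -log₂(24/143) = -log₂(0.1678)
I = 2.5749 bits


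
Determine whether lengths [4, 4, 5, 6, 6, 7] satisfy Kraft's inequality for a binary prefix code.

Kraft inequality: Σ 2^(-l_i) ≤ 1 for prefix-free code
Calculating: 2^(-4) + 2^(-4) + 2^(-5) + 2^(-6) + 2^(-6) + 2^(-7)
= 0.0625 + 0.0625 + 0.03125 + 0.015625 + 0.015625 + 0.0078125
= 0.1953
Since 0.1953 ≤ 1, prefix-free code exists


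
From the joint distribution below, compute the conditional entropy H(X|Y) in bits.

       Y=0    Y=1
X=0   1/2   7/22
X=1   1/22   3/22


H(X|Y) = Σ_y p(y) H(X|Y=y)
  p(Y=0) = 6/11, H(X|Y=0) = 0.4138
  p(Y=1) = 5/11, H(X|Y=1) = 0.8813
H(X|Y) = 0.5455×0.4138 + 0.4545×0.8813 = 0.6263 bits


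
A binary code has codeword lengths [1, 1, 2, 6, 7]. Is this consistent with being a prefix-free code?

Kraft inequality: Σ 2^(-l_i) ≤ 1 for prefix-free code
Calculating: 2^(-1) + 2^(-1) + 2^(-2) + 2^(-6) + 2^(-7)
= 0.5 + 0.5 + 0.25 + 0.015625 + 0.0078125
= 1.2734
Since 1.2734 > 1, prefix-free code does not exist
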